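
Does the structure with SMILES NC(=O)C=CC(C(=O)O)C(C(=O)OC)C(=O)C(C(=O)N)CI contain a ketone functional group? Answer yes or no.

yes

Reading the structure from left to right:
  H2NCO: –C(=O)NH2: carbonyl C bonded to C and to N → amide (the N is not a separate amine).
  CH=CH: C=C double bond → alkene.
  CH(COOH): pendant –COOH: carbonyl C bonded to C and –OH → carboxylic acid.
  CH(COOCH3): pendant –COOCH3: carbonyl C bonded to C and –OCH3 → ester.
  CO: –C(=O)– with carbon on both sides → ketone.
  CH(CONH2): pendant –CONH2: carbonyl C bonded to C and N → amide.
  CH2I: halogen on an sp³ carbon → alkyl halide.
The CO segment supplies the ketone: –C(=O)– with carbon on both sides → ketone.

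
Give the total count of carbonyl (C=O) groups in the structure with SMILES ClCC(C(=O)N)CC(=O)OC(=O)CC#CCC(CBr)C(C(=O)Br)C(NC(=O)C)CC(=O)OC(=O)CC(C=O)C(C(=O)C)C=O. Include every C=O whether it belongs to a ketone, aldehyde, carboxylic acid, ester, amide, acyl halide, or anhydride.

10

CH(CONH2): amide, 1 C=O (running total 1).
CH2CO-O-COCH2: anhydride, 2 C=O (running total 3).
CH(COBr): acyl halide, 1 C=O (running total 4).
CH(NHCOCH3): amide, 1 C=O (running total 5).
CH2CO-O-COCH2: anhydride, 2 C=O (running total 7).
CH(CHO): aldehyde, 1 C=O (running total 8).
CH(COCH3): ketone, 1 C=O (running total 9).
CHO: aldehyde, 1 C=O (running total 10).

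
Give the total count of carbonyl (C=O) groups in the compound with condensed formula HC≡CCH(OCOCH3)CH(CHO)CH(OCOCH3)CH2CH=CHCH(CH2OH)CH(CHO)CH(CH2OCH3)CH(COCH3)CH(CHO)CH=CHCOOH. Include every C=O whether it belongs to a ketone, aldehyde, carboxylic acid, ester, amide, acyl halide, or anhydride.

CH(OCOCH3): ester, 1 C=O (running total 1).
CH(CHO): aldehyde, 1 C=O (running total 2).
CH(OCOCH3): ester, 1 C=O (running total 3).
CH(CHO): aldehyde, 1 C=O (running total 4).
CH(COCH3): ketone, 1 C=O (running total 5).
CH(CHO): aldehyde, 1 C=O (running total 6).
COOH: carboxylic acid, 1 C=O (running total 7).

7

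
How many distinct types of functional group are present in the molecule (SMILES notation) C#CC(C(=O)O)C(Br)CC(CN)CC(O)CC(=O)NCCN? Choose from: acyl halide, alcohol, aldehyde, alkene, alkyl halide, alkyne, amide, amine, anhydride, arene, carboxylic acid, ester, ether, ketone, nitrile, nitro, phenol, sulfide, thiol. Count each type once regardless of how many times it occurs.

6

C≡C triple bond → alkyne.
pendant –COOH: carbonyl C bonded to C and –OH → carboxylic acid.
halogen on an sp³ carbon → alkyl halide.
pendant –CH2NH2: N on sp³ C, no adjacent C=O → amine.
–OH on an sp³ carbon → alcohol (secondary).
–C(=O)–N– linkage → amide (the N is not an amine).
–NH2 on an sp³ carbon with no adjacent C=O → amine.
Distinct types present: alcohol, alkyl halide, alkyne, amide, amine, carboxylic acid.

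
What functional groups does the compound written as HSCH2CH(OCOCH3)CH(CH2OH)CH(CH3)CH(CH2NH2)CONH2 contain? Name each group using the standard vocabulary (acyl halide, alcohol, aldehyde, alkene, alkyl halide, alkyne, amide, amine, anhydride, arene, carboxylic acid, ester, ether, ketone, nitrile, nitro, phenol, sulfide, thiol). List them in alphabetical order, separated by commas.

Taking each segment in turn:
  HSCH2: –SH on an sp³ carbon → thiol.
  CH(OCOCH3): pendant –OC(=O)CH3: an acyloxy group → ester.
  CH(CH2OH): pendant –CH2OH on an sp³ backbone C → alcohol.
  CH(CH2NH2): pendant –CH2NH2: N on sp³ C, no adjacent C=O → amine.
  CONH2: –C(=O)NH2: carbonyl C bonded to C and to N → amide (the N is not a separate amine).

alcohol, amide, amine, ester, thiol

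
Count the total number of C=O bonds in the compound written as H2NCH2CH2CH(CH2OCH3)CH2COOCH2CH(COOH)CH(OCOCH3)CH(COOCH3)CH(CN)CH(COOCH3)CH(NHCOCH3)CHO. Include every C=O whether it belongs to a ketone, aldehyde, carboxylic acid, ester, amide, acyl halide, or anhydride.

CH2COOCH2: ester, 1 C=O (running total 1).
CH(COOH): carboxylic acid, 1 C=O (running total 2).
CH(OCOCH3): ester, 1 C=O (running total 3).
CH(COOCH3): ester, 1 C=O (running total 4).
CH(COOCH3): ester, 1 C=O (running total 5).
CH(NHCOCH3): amide, 1 C=O (running total 6).
CHO: aldehyde, 1 C=O (running total 7).

7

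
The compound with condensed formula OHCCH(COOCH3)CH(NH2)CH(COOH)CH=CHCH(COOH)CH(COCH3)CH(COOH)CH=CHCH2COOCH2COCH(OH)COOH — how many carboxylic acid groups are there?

4

Taking each segment in turn:
  OHC: terminal –CHO: carbonyl C bonded to H and C → aldehyde.
  CH(COOCH3): pendant –COOCH3: carbonyl C bonded to C and –OCH3 → ester.
  CH(NH2): –NH2 on an sp³ carbon with no adjacent C=O → amine.
  CH(COOH): pendant –COOH: carbonyl C bonded to C and –OH → carboxylic acid.
  CH=CH: C=C double bond → alkene.
  CH(COOH): pendant –COOH: carbonyl C bonded to C and –OH → carboxylic acid.
  CH(COCH3): pendant –COCH3: carbonyl C bonded to two carbons → ketone.
  CH(COOH): pendant –COOH: carbonyl C bonded to C and –OH → carboxylic acid.
  CH=CH: C=C double bond → alkene.
  CH2COOCH2: –C(=O)–O–C with C on the carbonyl side → ester.
  CO: –C(=O)– with carbon on both sides → ketone.
  CH(OH): –OH on an sp³ carbon → alcohol (secondary).
  COOH: –COOH: carbonyl C bonded to –OH and C → carboxylic acid (the –OH is not a separate alcohol).
Carboxylic acid appears at: CH(COOH), CH(COOH), CH(COOH), COOH → 4.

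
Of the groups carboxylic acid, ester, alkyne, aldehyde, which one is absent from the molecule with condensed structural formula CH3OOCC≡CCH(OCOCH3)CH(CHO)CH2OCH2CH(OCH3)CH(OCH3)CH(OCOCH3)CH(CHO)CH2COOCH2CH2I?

aldehyde: present (CH(CHO) — pendant –CHO: carbonyl C bonded to C and H → aldehyde).
alkyne: present (C≡C — C≡C triple bond → alkyne).
ester: present (CH3OOC — CH3O–C(=O)–: carbonyl C bonded to C and to –OCH3 → ester (not ketone + ether)).
carboxylic acid: absent. In each of CH3OOC, CH(OCOCH3) and CH2COOCH2, the acyl oxygen is bonded to carbon (–O–C), not to H, so this is an ester.

carboxylic acid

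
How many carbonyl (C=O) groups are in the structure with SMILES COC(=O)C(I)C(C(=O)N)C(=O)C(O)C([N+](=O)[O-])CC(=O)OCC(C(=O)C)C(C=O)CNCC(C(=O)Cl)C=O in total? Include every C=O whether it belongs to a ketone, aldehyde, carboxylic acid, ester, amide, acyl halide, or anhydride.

8

CH3OOC: ester, 1 C=O (running total 1).
CH(CONH2): amide, 1 C=O (running total 2).
CO: ketone, 1 C=O (running total 3).
CH2COOCH2: ester, 1 C=O (running total 4).
CH(COCH3): ketone, 1 C=O (running total 5).
CH(CHO): aldehyde, 1 C=O (running total 6).
CH(COCl): acyl halide, 1 C=O (running total 7).
CHO: aldehyde, 1 C=O (running total 8).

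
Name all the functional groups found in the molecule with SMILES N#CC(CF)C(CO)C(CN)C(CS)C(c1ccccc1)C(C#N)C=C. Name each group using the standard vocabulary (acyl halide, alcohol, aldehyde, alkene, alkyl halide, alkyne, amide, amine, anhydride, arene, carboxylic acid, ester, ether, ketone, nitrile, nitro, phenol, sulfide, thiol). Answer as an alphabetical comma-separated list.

N≡C–: carbon triple-bonded to nitrogen → nitrile.
pendant –CH2X: halogen on sp³ carbon → alkyl halide.
pendant –CH2OH on an sp³ backbone C → alcohol.
pendant –CH2NH2: N on sp³ C, no adjacent C=O → amine.
pendant –CH2SH → thiol.
pendant –C6H5: benzene ring → arene.
pendant –C≡N: nitrile.
C=C double bond → alkene.

alcohol, alkene, alkyl halide, amine, arene, nitrile, thiol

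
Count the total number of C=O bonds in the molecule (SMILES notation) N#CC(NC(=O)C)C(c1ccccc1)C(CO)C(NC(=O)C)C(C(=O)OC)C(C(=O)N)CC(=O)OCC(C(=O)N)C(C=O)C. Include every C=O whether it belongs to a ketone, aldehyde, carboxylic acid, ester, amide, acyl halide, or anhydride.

CH(NHCOCH3): amide, 1 C=O (running total 1).
CH(NHCOCH3): amide, 1 C=O (running total 2).
CH(COOCH3): ester, 1 C=O (running total 3).
CH(CONH2): amide, 1 C=O (running total 4).
CH2COOCH2: ester, 1 C=O (running total 5).
CH(CONH2): amide, 1 C=O (running total 6).
CH(CHO): aldehyde, 1 C=O (running total 7).

7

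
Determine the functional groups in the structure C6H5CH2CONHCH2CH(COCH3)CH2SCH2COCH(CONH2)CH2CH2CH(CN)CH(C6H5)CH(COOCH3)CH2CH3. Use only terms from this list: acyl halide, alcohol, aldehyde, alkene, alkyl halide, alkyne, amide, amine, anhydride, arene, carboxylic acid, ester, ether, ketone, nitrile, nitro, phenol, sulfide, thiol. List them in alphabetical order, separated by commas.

Taking each segment in turn:
  C6H5: C6H5– phenyl ring → arene.
  CH2CONHCH2: –C(=O)–N– linkage → amide (the N is not an amine).
  CH(COCH3): pendant –COCH3: carbonyl C bonded to two carbons → ketone.
  CH2SCH2: C–S–C linkage → sulfide (thioether).
  CO: –C(=O)– with carbon on both sides → ketone.
  CH(CONH2): pendant –CONH2: carbonyl C bonded to C and N → amide.
  CH(CN): pendant –C≡N: nitrile.
  CH(C6H5): pendant –C6H5: benzene ring → arene.
  CH(COOCH3): pendant –COOCH3: carbonyl C bonded to C and –OCH3 → ester.

amide, arene, ester, ketone, nitrile, sulfide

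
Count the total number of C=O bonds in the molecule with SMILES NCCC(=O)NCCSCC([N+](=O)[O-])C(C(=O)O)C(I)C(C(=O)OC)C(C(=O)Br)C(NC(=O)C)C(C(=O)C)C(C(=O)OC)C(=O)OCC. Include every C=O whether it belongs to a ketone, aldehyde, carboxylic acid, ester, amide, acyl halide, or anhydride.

8

CH2CONHCH2: amide, 1 C=O (running total 1).
CH(COOH): carboxylic acid, 1 C=O (running total 2).
CH(COOCH3): ester, 1 C=O (running total 3).
CH(COBr): acyl halide, 1 C=O (running total 4).
CH(NHCOCH3): amide, 1 C=O (running total 5).
CH(COCH3): ketone, 1 C=O (running total 6).
CH(COOCH3): ester, 1 C=O (running total 7).
COOCH2CH3: ester, 1 C=O (running total 8).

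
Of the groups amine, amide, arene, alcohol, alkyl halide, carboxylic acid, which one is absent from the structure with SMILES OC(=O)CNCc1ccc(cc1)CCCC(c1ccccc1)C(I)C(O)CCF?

amine: present (CH2NHCH2 — C–N–C with sp³ carbons and no adjacent C=O → amine (secondary)).
alcohol: present (CH(OH) — –OH on an sp³ carbon → alcohol (secondary)).
alkyl halide: present (CH(I) — halogen on an sp³ carbon → alkyl halide).
arene: present (C6H4 — para-disubstituted benzene ring → arene).
carboxylic acid: present (HOOC — –COOH: carbonyl C bonded to –OH and C → carboxylic acid (the –OH is not a separate alcohol)).
amide: no segment matches this pattern.

amide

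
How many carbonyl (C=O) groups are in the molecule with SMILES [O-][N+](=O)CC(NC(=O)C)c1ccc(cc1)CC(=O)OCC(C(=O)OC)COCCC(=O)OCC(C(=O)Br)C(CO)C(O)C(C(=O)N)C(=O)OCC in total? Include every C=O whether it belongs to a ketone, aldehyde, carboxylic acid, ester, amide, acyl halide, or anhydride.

7

CH(NHCOCH3): amide, 1 C=O (running total 1).
CH2COOCH2: ester, 1 C=O (running total 2).
CH(COOCH3): ester, 1 C=O (running total 3).
CH2COOCH2: ester, 1 C=O (running total 4).
CH(COBr): acyl halide, 1 C=O (running total 5).
CH(CONH2): amide, 1 C=O (running total 6).
COOCH2CH3: ester, 1 C=O (running total 7).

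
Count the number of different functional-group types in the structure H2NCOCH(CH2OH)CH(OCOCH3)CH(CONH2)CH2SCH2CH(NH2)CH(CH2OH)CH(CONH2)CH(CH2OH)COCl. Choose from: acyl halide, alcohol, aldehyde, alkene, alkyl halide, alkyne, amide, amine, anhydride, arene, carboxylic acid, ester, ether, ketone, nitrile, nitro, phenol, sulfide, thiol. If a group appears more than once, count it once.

6

–C(=O)NH2: carbonyl C bonded to C and to N → amide (the N is not a separate amine).
pendant –CH2OH on an sp³ backbone C → alcohol.
pendant –OC(=O)CH3: an acyloxy group → ester.
pendant –CONH2: carbonyl C bonded to C and N → amide.
C–S–C linkage → sulfide (thioether).
–NH2 on an sp³ carbon with no adjacent C=O → amine.
pendant –CH2OH on an sp³ backbone C → alcohol.
pendant –CONH2: carbonyl C bonded to C and N → amide.
pendant –CH2OH on an sp³ backbone C → alcohol.
–C(=O)Cl: carbonyl C bonded to C and to a halogen → acyl halide (not alkyl halide).
Distinct types present: acyl halide, alcohol, amide, amine, ester, sulfide.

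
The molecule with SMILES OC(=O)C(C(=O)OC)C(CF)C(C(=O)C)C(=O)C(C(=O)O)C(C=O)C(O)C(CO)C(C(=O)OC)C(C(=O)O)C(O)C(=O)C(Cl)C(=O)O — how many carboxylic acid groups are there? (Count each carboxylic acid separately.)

4

–COOH: carbonyl C bonded to –OH and C → carboxylic acid (the –OH is not a separate alcohol).
pendant –COOCH3: carbonyl C bonded to C and –OCH3 → ester.
pendant –CH2X: halogen on sp³ carbon → alkyl halide.
pendant –COCH3: carbonyl C bonded to two carbons → ketone.
–C(=O)– with carbon on both sides → ketone.
pendant –COOH: carbonyl C bonded to C and –OH → carboxylic acid.
pendant –CHO: carbonyl C bonded to C and H → aldehyde.
–OH on an sp³ carbon → alcohol (secondary).
pendant –CH2OH on an sp³ backbone C → alcohol.
pendant –COOCH3: carbonyl C bonded to C and –OCH3 → ester.
pendant –COOH: carbonyl C bonded to C and –OH → carboxylic acid.
–OH on an sp³ carbon → alcohol (secondary).
–C(=O)– with carbon on both sides → ketone.
halogen on an sp³ carbon → alkyl halide.
–COOH: carbonyl C bonded to –OH and C → carboxylic acid (the –OH is not a separate alcohol).
Carboxylic acid appears at: HOOC, CH(COOH), CH(COOH), COOH → 4.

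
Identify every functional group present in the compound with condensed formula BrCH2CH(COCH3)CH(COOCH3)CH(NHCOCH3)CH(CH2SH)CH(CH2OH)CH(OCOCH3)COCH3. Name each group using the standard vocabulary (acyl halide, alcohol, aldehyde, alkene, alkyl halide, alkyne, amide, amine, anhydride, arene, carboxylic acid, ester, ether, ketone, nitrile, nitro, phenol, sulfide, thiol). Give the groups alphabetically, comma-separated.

alcohol, alkyl halide, amide, ester, ketone, thiol

Reading the structure from left to right:
  BrCH2: halogen on an sp³ carbon → alkyl halide.
  CH(COCH3): pendant –COCH3: carbonyl C bonded to two carbons → ketone.
  CH(COOCH3): pendant –COOCH3: carbonyl C bonded to C and –OCH3 → ester.
  CH(NHCOCH3): pendant –NHC(=O)CH3: N bonded to a carbonyl → amide (not amine).
  CH(CH2SH): pendant –CH2SH → thiol.
  CH(CH2OH): pendant –CH2OH on an sp³ backbone C → alcohol.
  CH(OCOCH3): pendant –OC(=O)CH3: an acyloxy group → ester.
  CO: –C(=O)– with carbon on both sides → ketone.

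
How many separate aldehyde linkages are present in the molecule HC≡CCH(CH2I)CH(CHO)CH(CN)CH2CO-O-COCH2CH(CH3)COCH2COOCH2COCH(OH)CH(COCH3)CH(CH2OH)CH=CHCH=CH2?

1

Taking each segment in turn:
  HC≡C: C≡C triple bond → alkyne.
  CH(CH2I): pendant –CH2X: halogen on sp³ carbon → alkyl halide.
  CH(CHO): pendant –CHO: carbonyl C bonded to C and H → aldehyde.
  CH(CN): pendant –C≡N: nitrile.
  CH2CO-O-COCH2: two acyl groups sharing one oxygen, –C(=O)–O–C(=O)– → anhydride.
  CO: –C(=O)– with carbon on both sides → ketone.
  CH2COOCH2: –C(=O)–O–C with C on the carbonyl side → ester.
  CO: –C(=O)– with carbon on both sides → ketone.
  CH(OH): –OH on an sp³ carbon → alcohol (secondary).
  CH(COCH3): pendant –COCH3: carbonyl C bonded to two carbons → ketone.
  CH(CH2OH): pendant –CH2OH on an sp³ backbone C → alcohol.
  CH=CH: C=C double bond → alkene.
  CH=CH2: C=C double bond → alkene.
Aldehyde appears at: CH(CHO) → 1.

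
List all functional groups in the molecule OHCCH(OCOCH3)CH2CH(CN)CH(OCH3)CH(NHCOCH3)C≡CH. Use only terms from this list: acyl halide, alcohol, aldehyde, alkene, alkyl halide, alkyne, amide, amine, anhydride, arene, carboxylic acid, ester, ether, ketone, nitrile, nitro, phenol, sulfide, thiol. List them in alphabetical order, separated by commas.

aldehyde, alkyne, amide, ester, ether, nitrile

terminal –CHO: carbonyl C bonded to H and C → aldehyde.
pendant –OC(=O)CH3: an acyloxy group → ester.
pendant –C≡N: nitrile.
pendant –OCH3: C–O–C with sp³ C, no adjacent C=O → ether.
pendant –NHC(=O)CH3: N bonded to a carbonyl → amide (not amine).
C≡C triple bond → alkyne.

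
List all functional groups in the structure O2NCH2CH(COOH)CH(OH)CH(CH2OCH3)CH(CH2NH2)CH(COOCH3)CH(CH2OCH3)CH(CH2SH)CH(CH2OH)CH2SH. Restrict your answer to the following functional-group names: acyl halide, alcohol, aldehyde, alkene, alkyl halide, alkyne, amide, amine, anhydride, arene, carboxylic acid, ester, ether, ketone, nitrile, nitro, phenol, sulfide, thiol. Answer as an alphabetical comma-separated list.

alcohol, amine, carboxylic acid, ester, ether, nitro, thiol

Working along the chain:
  O2NCH2: –NO2 on carbon → nitro group.
  CH(COOH): pendant –COOH: carbonyl C bonded to C and –OH → carboxylic acid.
  CH(OH): –OH on an sp³ carbon → alcohol (secondary).
  CH(CH2OCH3): pendant –CH2OCH3: C–O–C linkage → ether.
  CH(CH2NH2): pendant –CH2NH2: N on sp³ C, no adjacent C=O → amine.
  CH(COOCH3): pendant –COOCH3: carbonyl C bonded to C and –OCH3 → ester.
  CH(CH2OCH3): pendant –CH2OCH3: C–O–C linkage → ether.
  CH(CH2SH): pendant –CH2SH → thiol.
  CH(CH2OH): pendant –CH2OH on an sp³ backbone C → alcohol.
  CH2SH: –SH on an sp³ carbon → thiol.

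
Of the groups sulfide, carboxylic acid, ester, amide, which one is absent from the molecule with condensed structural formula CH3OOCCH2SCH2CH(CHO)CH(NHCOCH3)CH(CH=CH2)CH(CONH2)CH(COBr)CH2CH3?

sulfide: present (CH2SCH2 — C–S–C linkage → sulfide (thioether)).
amide: present (CH(NHCOCH3) — pendant –NHC(=O)CH3: N bonded to a carbonyl → amide (not amine)).
ester: present (CH3OOC — CH3O–C(=O)–: carbonyl C bonded to C and to –OCH3 → ester (not ketone + ether)).
carboxylic acid: absent. In CH3OOC, the acyl oxygen is bonded to carbon (–O–C), not to H, so this is an ester. In each of CH(NHCOCH3) and CH(CONH2), the carbonyl is bonded to nitrogen, not to –OH; that is an amide.

carboxylic acid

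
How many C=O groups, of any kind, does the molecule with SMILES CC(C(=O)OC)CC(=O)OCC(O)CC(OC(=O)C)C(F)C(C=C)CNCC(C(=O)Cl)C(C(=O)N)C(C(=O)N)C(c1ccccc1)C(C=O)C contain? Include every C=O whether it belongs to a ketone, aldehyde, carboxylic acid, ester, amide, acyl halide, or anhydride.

CH(COOCH3): ester, 1 C=O (running total 1).
CH2COOCH2: ester, 1 C=O (running total 2).
CH(OCOCH3): ester, 1 C=O (running total 3).
CH(COCl): acyl halide, 1 C=O (running total 4).
CH(CONH2): amide, 1 C=O (running total 5).
CH(CONH2): amide, 1 C=O (running total 6).
CH(CHO): aldehyde, 1 C=O (running total 7).

7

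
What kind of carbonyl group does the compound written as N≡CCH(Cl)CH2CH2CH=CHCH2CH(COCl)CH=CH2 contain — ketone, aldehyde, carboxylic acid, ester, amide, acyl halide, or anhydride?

The carbonyl is in the CH(COCl) segment: pendant –C(=O)X: carbonyl C bonded to C and halogen → acyl halide.

acyl halide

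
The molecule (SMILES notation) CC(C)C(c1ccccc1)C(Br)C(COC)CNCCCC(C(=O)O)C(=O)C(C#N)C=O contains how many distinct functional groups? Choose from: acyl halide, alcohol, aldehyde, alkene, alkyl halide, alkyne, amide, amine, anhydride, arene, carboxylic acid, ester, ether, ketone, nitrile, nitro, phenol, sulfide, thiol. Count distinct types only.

8

Taking each segment in turn:
  CH(C6H5): pendant –C6H5: benzene ring → arene.
  CH(Br): halogen on an sp³ carbon → alkyl halide.
  CH(CH2OCH3): pendant –CH2OCH3: C–O–C linkage → ether.
  CH2NHCH2: C–N–C with sp³ carbons and no adjacent C=O → amine (secondary).
  CH(COOH): pendant –COOH: carbonyl C bonded to C and –OH → carboxylic acid.
  CO: –C(=O)– with carbon on both sides → ketone.
  CH(CN): pendant –C≡N: nitrile.
  CHO: terminal –CHO: carbonyl C bonded to H and C → aldehyde.
Distinct types present: aldehyde, alkyl halide, amine, arene, carboxylic acid, ether, ketone, nitrile.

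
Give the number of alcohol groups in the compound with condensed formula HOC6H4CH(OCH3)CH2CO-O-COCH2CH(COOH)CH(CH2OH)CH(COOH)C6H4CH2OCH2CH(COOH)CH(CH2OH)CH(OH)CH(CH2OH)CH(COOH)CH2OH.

5

Working along the chain:
  HOC6H4: –OH attached directly to an aromatic ring → phenol (not alcohol); the ring itself is an arene.
  CH(OCH3): pendant –OCH3: C–O–C with sp³ C, no adjacent C=O → ether.
  CH2CO-O-COCH2: two acyl groups sharing one oxygen, –C(=O)–O–C(=O)– → anhydride.
  CH(COOH): pendant –COOH: carbonyl C bonded to C and –OH → carboxylic acid.
  CH(CH2OH): pendant –CH2OH on an sp³ backbone C → alcohol.
  CH(COOH): pendant –COOH: carbonyl C bonded to C and –OH → carboxylic acid.
  C6H4: para-disubstituted benzene ring → arene.
  CH2OCH2: C–O–C with sp³ carbons on both sides and no adjacent C=O → ether.
  CH(COOH): pendant –COOH: carbonyl C bonded to C and –OH → carboxylic acid.
  CH(CH2OH): pendant –CH2OH on an sp³ backbone C → alcohol.
  CH(OH): –OH on an sp³ carbon → alcohol (secondary).
  CH(CH2OH): pendant –CH2OH on an sp³ backbone C → alcohol.
  CH(COOH): pendant –COOH: carbonyl C bonded to C and –OH → carboxylic acid.
  CH2OH: –OH on an sp³ carbon → alcohol.
Alcohol appears at: CH(CH2OH), CH(CH2OH), CH(OH), CH(CH2OH), CH2OH → 5.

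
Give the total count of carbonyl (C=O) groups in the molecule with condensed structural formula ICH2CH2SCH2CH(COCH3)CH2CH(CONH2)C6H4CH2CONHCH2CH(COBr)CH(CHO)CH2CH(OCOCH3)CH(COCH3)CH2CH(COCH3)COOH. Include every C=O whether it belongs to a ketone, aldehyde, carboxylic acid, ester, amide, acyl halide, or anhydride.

9

CH(COCH3): ketone, 1 C=O (running total 1).
CH(CONH2): amide, 1 C=O (running total 2).
CH2CONHCH2: amide, 1 C=O (running total 3).
CH(COBr): acyl halide, 1 C=O (running total 4).
CH(CHO): aldehyde, 1 C=O (running total 5).
CH(OCOCH3): ester, 1 C=O (running total 6).
CH(COCH3): ketone, 1 C=O (running total 7).
CH(COCH3): ketone, 1 C=O (running total 8).
COOH: carboxylic acid, 1 C=O (running total 9).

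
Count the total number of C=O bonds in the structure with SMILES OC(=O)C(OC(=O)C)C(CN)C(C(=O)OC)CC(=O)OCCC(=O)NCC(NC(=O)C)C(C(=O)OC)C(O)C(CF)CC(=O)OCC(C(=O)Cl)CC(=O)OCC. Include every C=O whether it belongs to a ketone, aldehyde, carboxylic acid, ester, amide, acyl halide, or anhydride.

HOOC: carboxylic acid, 1 C=O (running total 1).
CH(OCOCH3): ester, 1 C=O (running total 2).
CH(COOCH3): ester, 1 C=O (running total 3).
CH2COOCH2: ester, 1 C=O (running total 4).
CH2CONHCH2: amide, 1 C=O (running total 5).
CH(NHCOCH3): amide, 1 C=O (running total 6).
CH(COOCH3): ester, 1 C=O (running total 7).
CH2COOCH2: ester, 1 C=O (running total 8).
CH(COCl): acyl halide, 1 C=O (running total 9).
CH2COOCH2: ester, 1 C=O (running total 10).

10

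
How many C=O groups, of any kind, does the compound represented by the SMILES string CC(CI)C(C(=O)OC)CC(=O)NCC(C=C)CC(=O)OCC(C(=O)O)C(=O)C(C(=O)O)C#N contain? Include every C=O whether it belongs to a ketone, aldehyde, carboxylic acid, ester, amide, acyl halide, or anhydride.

CH(COOCH3): ester, 1 C=O (running total 1).
CH2CONHCH2: amide, 1 C=O (running total 2).
CH2COOCH2: ester, 1 C=O (running total 3).
CH(COOH): carboxylic acid, 1 C=O (running total 4).
CO: ketone, 1 C=O (running total 5).
CH(COOH): carboxylic acid, 1 C=O (running total 6).

6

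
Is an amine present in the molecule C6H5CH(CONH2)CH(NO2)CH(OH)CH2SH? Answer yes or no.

C6H5– phenyl ring → arene.
pendant –CONH2: carbonyl C bonded to C and N → amide.
–NO2 on an sp³ carbon → nitro (the N=O is not a carbonyl).
–OH on an sp³ carbon → alcohol (secondary).
–SH on an sp³ carbon → thiol.
In CH(CONH2), the nitrogen is bonded directly to a carbonyl carbon, making it part of an amide, not a free amine.
The groups actually present are: alcohol, amide, arene, nitro, thiol.

no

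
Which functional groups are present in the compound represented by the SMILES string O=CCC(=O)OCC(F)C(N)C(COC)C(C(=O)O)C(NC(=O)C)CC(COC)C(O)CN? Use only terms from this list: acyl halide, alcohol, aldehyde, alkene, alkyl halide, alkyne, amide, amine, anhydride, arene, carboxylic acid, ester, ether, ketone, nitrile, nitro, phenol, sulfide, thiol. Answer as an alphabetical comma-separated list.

alcohol, aldehyde, alkyl halide, amide, amine, carboxylic acid, ester, ether

Reading the structure from left to right:
  OHC: terminal –CHO: carbonyl C bonded to H and C → aldehyde.
  CH2COOCH2: –C(=O)–O–C with C on the carbonyl side → ester.
  CH(F): halogen on an sp³ carbon → alkyl halide.
  CH(NH2): –NH2 on an sp³ carbon with no adjacent C=O → amine.
  CH(CH2OCH3): pendant –CH2OCH3: C–O–C linkage → ether.
  CH(COOH): pendant –COOH: carbonyl C bonded to C and –OH → carboxylic acid.
  CH(NHCOCH3): pendant –NHC(=O)CH3: N bonded to a carbonyl → amide (not amine).
  CH(CH2OCH3): pendant –CH2OCH3: C–O–C linkage → ether.
  CH(OH): –OH on an sp³ carbon → alcohol (secondary).
  CH2NH2: –NH2 on an sp³ carbon with no adjacent C=O → amine.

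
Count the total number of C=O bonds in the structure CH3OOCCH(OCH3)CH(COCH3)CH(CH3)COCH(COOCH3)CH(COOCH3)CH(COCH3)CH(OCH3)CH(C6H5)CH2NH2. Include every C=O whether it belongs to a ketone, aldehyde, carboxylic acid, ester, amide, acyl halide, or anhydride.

6

CH3OOC: ester, 1 C=O (running total 1).
CH(COCH3): ketone, 1 C=O (running total 2).
CO: ketone, 1 C=O (running total 3).
CH(COOCH3): ester, 1 C=O (running total 4).
CH(COOCH3): ester, 1 C=O (running total 5).
CH(COCH3): ketone, 1 C=O (running total 6).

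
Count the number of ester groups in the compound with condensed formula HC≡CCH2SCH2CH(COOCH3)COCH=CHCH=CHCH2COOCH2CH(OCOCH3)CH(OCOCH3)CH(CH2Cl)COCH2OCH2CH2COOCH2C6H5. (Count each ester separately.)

5

C≡C triple bond → alkyne.
C–S–C linkage → sulfide (thioether).
pendant –COOCH3: carbonyl C bonded to C and –OCH3 → ester.
–C(=O)– with carbon on both sides → ketone.
C=C double bond → alkene.
C=C double bond → alkene.
–C(=O)–O–C with C on the carbonyl side → ester.
pendant –OC(=O)CH3: an acyloxy group → ester.
pendant –OC(=O)CH3: an acyloxy group → ester.
pendant –CH2X: halogen on sp³ carbon → alkyl halide.
–C(=O)– with carbon on both sides → ketone.
C–O–C with sp³ carbons on both sides and no adjacent C=O → ether.
–C(=O)–O–C with C on the carbonyl side → ester.
–C6H5 phenyl ring → arene.
Ester appears at: CH(COOCH3), CH2COOCH2, CH(OCOCH3), CH(OCOCH3), CH2COOCH2 → 5.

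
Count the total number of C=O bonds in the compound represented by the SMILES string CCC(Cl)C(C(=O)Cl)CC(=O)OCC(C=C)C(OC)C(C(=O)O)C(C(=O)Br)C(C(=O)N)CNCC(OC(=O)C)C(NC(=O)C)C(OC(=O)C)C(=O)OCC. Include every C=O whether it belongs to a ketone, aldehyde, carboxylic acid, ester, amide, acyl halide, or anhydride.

9

CH(COCl): acyl halide, 1 C=O (running total 1).
CH2COOCH2: ester, 1 C=O (running total 2).
CH(COOH): carboxylic acid, 1 C=O (running total 3).
CH(COBr): acyl halide, 1 C=O (running total 4).
CH(CONH2): amide, 1 C=O (running total 5).
CH(OCOCH3): ester, 1 C=O (running total 6).
CH(NHCOCH3): amide, 1 C=O (running total 7).
CH(OCOCH3): ester, 1 C=O (running total 8).
COOCH2CH3: ester, 1 C=O (running total 9).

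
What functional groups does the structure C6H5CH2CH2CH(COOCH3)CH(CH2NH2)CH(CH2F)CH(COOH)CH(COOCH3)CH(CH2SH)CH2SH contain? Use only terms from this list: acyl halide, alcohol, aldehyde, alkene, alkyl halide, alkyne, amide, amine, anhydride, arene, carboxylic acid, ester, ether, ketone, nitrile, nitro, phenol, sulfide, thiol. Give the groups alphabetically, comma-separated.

C6H5– phenyl ring → arene.
pendant –COOCH3: carbonyl C bonded to C and –OCH3 → ester.
pendant –CH2NH2: N on sp³ C, no adjacent C=O → amine.
pendant –CH2X: halogen on sp³ carbon → alkyl halide.
pendant –COOH: carbonyl C bonded to C and –OH → carboxylic acid.
pendant –COOCH3: carbonyl C bonded to C and –OCH3 → ester.
pendant –CH2SH → thiol.
–SH on an sp³ carbon → thiol.

alkyl halide, amine, arene, carboxylic acid, ester, thiol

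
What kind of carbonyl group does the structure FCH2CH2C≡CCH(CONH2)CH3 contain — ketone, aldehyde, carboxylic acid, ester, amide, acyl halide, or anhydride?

amide

The carbonyl is in the CH(CONH2) segment: pendant –CONH2: carbonyl C bonded to C and N → amide.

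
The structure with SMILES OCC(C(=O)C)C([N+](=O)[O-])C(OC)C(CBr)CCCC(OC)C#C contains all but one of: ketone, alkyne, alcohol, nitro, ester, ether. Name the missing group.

nitro: present (CH(NO2) — –NO2 on an sp³ carbon → nitro (the N=O is not a carbonyl)).
alcohol: present (HOCH2 — HO– on an sp³ carbon → alcohol).
ketone: present (CH(COCH3) — pendant –COCH3: carbonyl C bonded to two carbons → ketone).
alkyne: present (C≡CH — C≡C triple bond → alkyne).
ether: present (CH(OCH3) — pendant –OCH3: C–O–C with sp³ C, no adjacent C=O → ether).
ester: no segment matches this pattern.

ester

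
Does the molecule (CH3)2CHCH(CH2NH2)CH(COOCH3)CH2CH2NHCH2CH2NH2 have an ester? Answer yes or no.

yes

Working along the chain:
  CH(CH2NH2): pendant –CH2NH2: N on sp³ C, no adjacent C=O → amine.
  CH(COOCH3): pendant –COOCH3: carbonyl C bonded to C and –OCH3 → ester.
  CH2NHCH2: C–N–C with sp³ carbons and no adjacent C=O → amine (secondary).
  CH2NH2: –NH2 on an sp³ carbon with no adjacent C=O → amine.
The CH(COOCH3) segment supplies the ester: pendant –COOCH3: carbonyl C bonded to C and –OCH3 → ester.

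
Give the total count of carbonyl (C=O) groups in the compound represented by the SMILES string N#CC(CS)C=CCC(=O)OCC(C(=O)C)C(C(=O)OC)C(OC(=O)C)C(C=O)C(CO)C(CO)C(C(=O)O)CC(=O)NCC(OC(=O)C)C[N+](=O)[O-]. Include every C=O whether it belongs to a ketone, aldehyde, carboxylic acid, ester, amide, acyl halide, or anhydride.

CH2COOCH2: ester, 1 C=O (running total 1).
CH(COCH3): ketone, 1 C=O (running total 2).
CH(COOCH3): ester, 1 C=O (running total 3).
CH(OCOCH3): ester, 1 C=O (running total 4).
CH(CHO): aldehyde, 1 C=O (running total 5).
CH(COOH): carboxylic acid, 1 C=O (running total 6).
CH2CONHCH2: amide, 1 C=O (running total 7).
CH(OCOCH3): ester, 1 C=O (running total 8).

8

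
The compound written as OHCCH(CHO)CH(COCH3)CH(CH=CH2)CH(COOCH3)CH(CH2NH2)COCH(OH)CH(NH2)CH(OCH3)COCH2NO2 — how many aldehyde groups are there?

terminal –CHO: carbonyl C bonded to H and C → aldehyde.
pendant –CHO: carbonyl C bonded to C and H → aldehyde.
pendant –COCH3: carbonyl C bonded to two carbons → ketone.
pendant –CH=CH2: C=C double bond → alkene.
pendant –COOCH3: carbonyl C bonded to C and –OCH3 → ester.
pendant –CH2NH2: N on sp³ C, no adjacent C=O → amine.
–C(=O)– with carbon on both sides → ketone.
–OH on an sp³ carbon → alcohol (secondary).
–NH2 on an sp³ carbon with no adjacent C=O → amine.
pendant –OCH3: C–O–C with sp³ C, no adjacent C=O → ether.
–C(=O)– with carbon on both sides → ketone.
–NO2 on carbon → nitro group.
Aldehyde appears at: OHC, CH(CHO) → 2.

2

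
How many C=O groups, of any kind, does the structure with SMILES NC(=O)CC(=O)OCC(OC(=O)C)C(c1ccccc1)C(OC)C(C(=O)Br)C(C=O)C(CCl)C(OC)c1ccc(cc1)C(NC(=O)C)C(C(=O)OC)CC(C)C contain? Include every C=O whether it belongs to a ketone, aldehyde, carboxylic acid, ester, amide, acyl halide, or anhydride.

7

H2NCO: amide, 1 C=O (running total 1).
CH2COOCH2: ester, 1 C=O (running total 2).
CH(OCOCH3): ester, 1 C=O (running total 3).
CH(COBr): acyl halide, 1 C=O (running total 4).
CH(CHO): aldehyde, 1 C=O (running total 5).
CH(NHCOCH3): amide, 1 C=O (running total 6).
CH(COOCH3): ester, 1 C=O (running total 7).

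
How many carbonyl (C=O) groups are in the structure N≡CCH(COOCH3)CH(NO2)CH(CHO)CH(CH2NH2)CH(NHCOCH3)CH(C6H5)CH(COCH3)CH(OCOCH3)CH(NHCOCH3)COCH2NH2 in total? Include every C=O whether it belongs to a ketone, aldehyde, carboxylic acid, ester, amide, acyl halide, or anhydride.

7

CH(COOCH3): ester, 1 C=O (running total 1).
CH(CHO): aldehyde, 1 C=O (running total 2).
CH(NHCOCH3): amide, 1 C=O (running total 3).
CH(COCH3): ketone, 1 C=O (running total 4).
CH(OCOCH3): ester, 1 C=O (running total 5).
CH(NHCOCH3): amide, 1 C=O (running total 6).
CO: ketone, 1 C=O (running total 7).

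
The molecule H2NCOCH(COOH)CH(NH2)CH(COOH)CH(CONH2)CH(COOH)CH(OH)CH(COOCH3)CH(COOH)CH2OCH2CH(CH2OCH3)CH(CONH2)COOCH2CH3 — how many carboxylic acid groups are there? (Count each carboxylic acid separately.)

4

–C(=O)NH2: carbonyl C bonded to C and to N → amide (the N is not a separate amine).
pendant –COOH: carbonyl C bonded to C and –OH → carboxylic acid.
–NH2 on an sp³ carbon with no adjacent C=O → amine.
pendant –COOH: carbonyl C bonded to C and –OH → carboxylic acid.
pendant –CONH2: carbonyl C bonded to C and N → amide.
pendant –COOH: carbonyl C bonded to C and –OH → carboxylic acid.
–OH on an sp³ carbon → alcohol (secondary).
pendant –COOCH3: carbonyl C bonded to C and –OCH3 → ester.
pendant –COOH: carbonyl C bonded to C and –OH → carboxylic acid.
C–O–C with sp³ carbons on both sides and no adjacent C=O → ether.
pendant –CH2OCH3: C–O–C linkage → ether.
pendant –CONH2: carbonyl C bonded to C and N → amide.
–C(=O)OCH2CH3: carbonyl C bonded to C and to –OEt → ester.
Carboxylic acid appears at: CH(COOH), CH(COOH), CH(COOH), CH(COOH) → 4.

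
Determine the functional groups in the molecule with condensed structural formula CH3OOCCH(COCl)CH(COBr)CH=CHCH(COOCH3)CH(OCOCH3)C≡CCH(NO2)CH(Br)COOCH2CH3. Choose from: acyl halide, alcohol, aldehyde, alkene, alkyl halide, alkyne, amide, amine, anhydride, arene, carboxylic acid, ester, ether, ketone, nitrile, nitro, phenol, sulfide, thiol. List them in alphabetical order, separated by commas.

acyl halide, alkene, alkyl halide, alkyne, ester, nitro

Taking each segment in turn:
  CH3OOC: CH3O–C(=O)–: carbonyl C bonded to C and to –OCH3 → ester (not ketone + ether).
  CH(COCl): pendant –C(=O)X: carbonyl C bonded to C and halogen → acyl halide.
  CH(COBr): pendant –C(=O)X: carbonyl C bonded to C and halogen → acyl halide.
  CH=CH: C=C double bond → alkene.
  CH(COOCH3): pendant –COOCH3: carbonyl C bonded to C and –OCH3 → ester.
  CH(OCOCH3): pendant –OC(=O)CH3: an acyloxy group → ester.
  C≡C: C≡C triple bond → alkyne.
  CH(NO2): –NO2 on an sp³ carbon → nitro (the N=O is not a carbonyl).
  CH(Br): halogen on an sp³ carbon → alkyl halide.
  COOCH2CH3: –C(=O)OCH2CH3: carbonyl C bonded to C and to –OEt → ester.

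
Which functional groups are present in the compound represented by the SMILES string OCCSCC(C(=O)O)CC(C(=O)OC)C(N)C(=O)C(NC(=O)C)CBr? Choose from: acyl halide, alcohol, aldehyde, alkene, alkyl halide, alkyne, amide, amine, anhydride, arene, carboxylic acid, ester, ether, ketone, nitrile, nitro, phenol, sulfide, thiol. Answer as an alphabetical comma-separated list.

alcohol, alkyl halide, amide, amine, carboxylic acid, ester, ketone, sulfide

Taking each segment in turn:
  HOCH2: HO– on an sp³ carbon → alcohol.
  CH2SCH2: C–S–C linkage → sulfide (thioether).
  CH(COOH): pendant –COOH: carbonyl C bonded to C and –OH → carboxylic acid.
  CH(COOCH3): pendant –COOCH3: carbonyl C bonded to C and –OCH3 → ester.
  CH(NH2): –NH2 on an sp³ carbon with no adjacent C=O → amine.
  CO: –C(=O)– with carbon on both sides → ketone.
  CH(NHCOCH3): pendant –NHC(=O)CH3: N bonded to a carbonyl → amide (not amine).
  CH2Br: halogen on an sp³ carbon → alkyl halide.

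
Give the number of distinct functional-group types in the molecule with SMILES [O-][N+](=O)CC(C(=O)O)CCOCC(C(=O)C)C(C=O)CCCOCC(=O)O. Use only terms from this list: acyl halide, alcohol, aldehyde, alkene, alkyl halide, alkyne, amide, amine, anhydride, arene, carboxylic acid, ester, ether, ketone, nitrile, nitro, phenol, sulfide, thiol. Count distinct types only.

5

Working along the chain:
  O2NCH2: –NO2 on carbon → nitro group.
  CH(COOH): pendant –COOH: carbonyl C bonded to C and –OH → carboxylic acid.
  CH2OCH2: C–O–C with sp³ carbons on both sides and no adjacent C=O → ether.
  CH(COCH3): pendant –COCH3: carbonyl C bonded to two carbons → ketone.
  CH(CHO): pendant –CHO: carbonyl C bonded to C and H → aldehyde.
  CH2OCH2: C–O–C with sp³ carbons on both sides and no adjacent C=O → ether.
  COOH: –COOH: carbonyl C bonded to –OH and C → carboxylic acid (the –OH is not a separate alcohol).
Distinct types present: aldehyde, carboxylic acid, ether, ketone, nitro.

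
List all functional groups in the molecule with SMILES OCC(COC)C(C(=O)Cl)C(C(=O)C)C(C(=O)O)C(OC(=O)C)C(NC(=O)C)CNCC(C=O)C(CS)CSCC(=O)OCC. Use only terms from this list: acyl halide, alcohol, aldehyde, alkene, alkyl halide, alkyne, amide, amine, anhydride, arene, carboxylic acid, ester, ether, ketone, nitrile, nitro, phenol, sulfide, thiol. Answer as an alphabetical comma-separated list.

Working along the chain:
  HOCH2: HO– on an sp³ carbon → alcohol.
  CH(CH2OCH3): pendant –CH2OCH3: C–O–C linkage → ether.
  CH(COCl): pendant –C(=O)X: carbonyl C bonded to C and halogen → acyl halide.
  CH(COCH3): pendant –COCH3: carbonyl C bonded to two carbons → ketone.
  CH(COOH): pendant –COOH: carbonyl C bonded to C and –OH → carboxylic acid.
  CH(OCOCH3): pendant –OC(=O)CH3: an acyloxy group → ester.
  CH(NHCOCH3): pendant –NHC(=O)CH3: N bonded to a carbonyl → amide (not amine).
  CH2NHCH2: C–N–C with sp³ carbons and no adjacent C=O → amine (secondary).
  CH(CHO): pendant –CHO: carbonyl C bonded to C and H → aldehyde.
  CH(CH2SH): pendant –CH2SH → thiol.
  CH2SCH2: C–S–C linkage → sulfide (thioether).
  COOCH2CH3: –C(=O)OCH2CH3: carbonyl C bonded to C and to –OEt → ester.

acyl halide, alcohol, aldehyde, amide, amine, carboxylic acid, ester, ether, ketone, sulfide, thiol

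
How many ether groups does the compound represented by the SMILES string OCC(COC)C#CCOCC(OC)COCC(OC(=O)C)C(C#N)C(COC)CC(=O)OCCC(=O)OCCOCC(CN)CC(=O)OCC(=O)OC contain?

6

Working along the chain:
  HOCH2: HO– on an sp³ carbon → alcohol.
  CH(CH2OCH3): pendant –CH2OCH3: C–O–C linkage → ether.
  C≡C: C≡C triple bond → alkyne.
  CH2OCH2: C–O–C with sp³ carbons on both sides and no adjacent C=O → ether.
  CH(OCH3): pendant –OCH3: C–O–C with sp³ C, no adjacent C=O → ether.
  CH2OCH2: C–O–C with sp³ carbons on both sides and no adjacent C=O → ether.
  CH(OCOCH3): pendant –OC(=O)CH3: an acyloxy group → ester.
  CH(CN): pendant –C≡N: nitrile.
  CH(CH2OCH3): pendant –CH2OCH3: C–O–C linkage → ether.
  CH2COOCH2: –C(=O)–O–C with C on the carbonyl side → ester.
  CH2COOCH2: –C(=O)–O–C with C on the carbonyl side → ester.
  CH2OCH2: C–O–C with sp³ carbons on both sides and no adjacent C=O → ether.
  CH(CH2NH2): pendant –CH2NH2: N on sp³ C, no adjacent C=O → amine.
  CH2COOCH2: –C(=O)–O–C with C on the carbonyl side → ester.
  COOCH3: –C(=O)OCH3: carbonyl C bonded to C and to –OCH3 → ester (not ketone + ether).
Ether appears at: CH(CH2OCH3), CH2OCH2, CH(OCH3), CH2OCH2, CH(CH2OCH3), CH2OCH2 → 6.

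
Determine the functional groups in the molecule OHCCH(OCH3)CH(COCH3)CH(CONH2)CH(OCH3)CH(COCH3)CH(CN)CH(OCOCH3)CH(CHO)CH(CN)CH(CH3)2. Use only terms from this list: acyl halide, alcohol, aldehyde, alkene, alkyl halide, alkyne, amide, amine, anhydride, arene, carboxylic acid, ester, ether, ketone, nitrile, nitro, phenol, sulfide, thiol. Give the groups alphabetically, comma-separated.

aldehyde, amide, ester, ether, ketone, nitrile

Working along the chain:
  OHC: terminal –CHO: carbonyl C bonded to H and C → aldehyde.
  CH(OCH3): pendant –OCH3: C–O–C with sp³ C, no adjacent C=O → ether.
  CH(COCH3): pendant –COCH3: carbonyl C bonded to two carbons → ketone.
  CH(CONH2): pendant –CONH2: carbonyl C bonded to C and N → amide.
  CH(OCH3): pendant –OCH3: C–O–C with sp³ C, no adjacent C=O → ether.
  CH(COCH3): pendant –COCH3: carbonyl C bonded to two carbons → ketone.
  CH(CN): pendant –C≡N: nitrile.
  CH(OCOCH3): pendant –OC(=O)CH3: an acyloxy group → ester.
  CH(CHO): pendant –CHO: carbonyl C bonded to C and H → aldehyde.
  CH(CN): pendant –C≡N: nitrile.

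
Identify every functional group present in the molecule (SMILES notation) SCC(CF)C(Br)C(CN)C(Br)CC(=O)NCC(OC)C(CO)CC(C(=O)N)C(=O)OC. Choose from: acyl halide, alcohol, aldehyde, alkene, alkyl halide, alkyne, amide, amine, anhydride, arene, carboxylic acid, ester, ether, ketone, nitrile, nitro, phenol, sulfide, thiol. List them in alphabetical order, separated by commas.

Taking each segment in turn:
  HSCH2: –SH on an sp³ carbon → thiol.
  CH(CH2F): pendant –CH2X: halogen on sp³ carbon → alkyl halide.
  CH(Br): halogen on an sp³ carbon → alkyl halide.
  CH(CH2NH2): pendant –CH2NH2: N on sp³ C, no adjacent C=O → amine.
  CH(Br): halogen on an sp³ carbon → alkyl halide.
  CH2CONHCH2: –C(=O)–N– linkage → amide (the N is not an amine).
  CH(OCH3): pendant –OCH3: C–O–C with sp³ C, no adjacent C=O → ether.
  CH(CH2OH): pendant –CH2OH on an sp³ backbone C → alcohol.
  CH(CONH2): pendant –CONH2: carbonyl C bonded to C and N → amide.
  COOCH3: –C(=O)OCH3: carbonyl C bonded to C and to –OCH3 → ester (not ketone + ether).

alcohol, alkyl halide, amide, amine, ester, ether, thiol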